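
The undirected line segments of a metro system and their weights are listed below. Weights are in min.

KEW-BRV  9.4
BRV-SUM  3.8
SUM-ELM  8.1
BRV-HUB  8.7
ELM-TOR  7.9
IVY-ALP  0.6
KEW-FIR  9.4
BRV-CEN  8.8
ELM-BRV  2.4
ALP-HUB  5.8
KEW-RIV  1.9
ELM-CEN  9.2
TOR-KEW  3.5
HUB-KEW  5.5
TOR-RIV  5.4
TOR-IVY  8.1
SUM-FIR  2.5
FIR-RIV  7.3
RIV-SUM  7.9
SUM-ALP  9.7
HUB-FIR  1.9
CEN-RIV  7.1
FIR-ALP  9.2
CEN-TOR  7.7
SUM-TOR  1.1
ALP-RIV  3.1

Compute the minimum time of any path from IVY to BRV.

Shortest distances from IVY:
IVY: 0
ALP: 0.6  (via IVY)
RIV: 3.7  (via ALP)
KEW: 5.6  (via RIV)
HUB: 6.4  (via ALP)
TOR: 8.1  (via IVY)
FIR: 8.3  (via HUB)
SUM: 9.2  (via TOR)
CEN: 10.8  (via RIV)
BRV: 13  (via SUM)
Shortest route: IVY–TOR–SUM–BRV = 13 min.

13 min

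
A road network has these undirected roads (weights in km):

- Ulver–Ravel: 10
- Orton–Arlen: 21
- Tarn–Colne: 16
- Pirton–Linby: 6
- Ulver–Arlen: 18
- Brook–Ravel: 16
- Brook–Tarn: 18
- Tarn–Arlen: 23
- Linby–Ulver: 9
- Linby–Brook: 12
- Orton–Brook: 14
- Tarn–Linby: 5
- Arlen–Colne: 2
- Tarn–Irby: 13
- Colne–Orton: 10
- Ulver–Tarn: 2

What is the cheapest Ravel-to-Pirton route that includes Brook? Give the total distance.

Shortest Ravel→Brook: Ravel → Brook = 16
Best Brook to Pirton: Brook → Linby → Pirton costing 18
Total via Brook: 16 + 18 = 34 km.

34 km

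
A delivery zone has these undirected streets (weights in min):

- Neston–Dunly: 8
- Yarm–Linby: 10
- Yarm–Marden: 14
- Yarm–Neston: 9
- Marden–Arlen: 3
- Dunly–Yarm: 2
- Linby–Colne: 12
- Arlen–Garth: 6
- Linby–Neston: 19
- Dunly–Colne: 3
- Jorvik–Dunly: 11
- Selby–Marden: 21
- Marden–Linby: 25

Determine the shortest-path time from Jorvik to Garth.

Enumerating some paths:
Jorvik → Dunly → Yarm → Marden → Arlen → Garth: 11+2+14+3+6 = 36
Jorvik → Dunly → Yarm → Linby → Marden → Arlen → Garth: 11+2+10+25+3+6 = 57
Jorvik → Dunly → Neston → Yarm → Marden → Arlen → Garth: 11+8+9+14+3+6 = 51
Cheapest is Jorvik → Dunly → Yarm → Marden → Arlen → Garth at 36 min.

36 min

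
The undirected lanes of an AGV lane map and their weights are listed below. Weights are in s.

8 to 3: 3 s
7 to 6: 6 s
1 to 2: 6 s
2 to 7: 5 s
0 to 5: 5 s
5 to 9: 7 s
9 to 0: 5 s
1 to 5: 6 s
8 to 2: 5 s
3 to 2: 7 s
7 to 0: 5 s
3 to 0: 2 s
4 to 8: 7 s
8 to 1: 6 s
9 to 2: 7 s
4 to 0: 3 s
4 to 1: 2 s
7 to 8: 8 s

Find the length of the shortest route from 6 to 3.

Settle nodes by increasing distance from 6:
6: 0
7: 6  (via 6)
0: 11  (via 7)
2: 11  (via 7)
3: 13  (via 0)
Shortest route: 6 → 7 → 0 → 3 = 13 s.

13 s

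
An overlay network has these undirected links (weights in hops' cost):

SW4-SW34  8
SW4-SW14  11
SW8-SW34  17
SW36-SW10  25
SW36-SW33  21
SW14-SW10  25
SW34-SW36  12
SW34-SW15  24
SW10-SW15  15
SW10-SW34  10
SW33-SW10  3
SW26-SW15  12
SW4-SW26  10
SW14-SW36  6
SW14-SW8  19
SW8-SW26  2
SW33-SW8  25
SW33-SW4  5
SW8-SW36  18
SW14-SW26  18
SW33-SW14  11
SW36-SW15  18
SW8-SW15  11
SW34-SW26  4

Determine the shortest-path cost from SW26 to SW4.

10 hops' cost

Candidate routes:
SW26 - SW4: 10 = 10
SW26 - SW34 - SW4: 4+8 = 12
SW26 - SW34 - SW10 - SW33 - SW4: 4+10+3+5 = 22
The minimum is 10 hops' cost via SW26 - SW4.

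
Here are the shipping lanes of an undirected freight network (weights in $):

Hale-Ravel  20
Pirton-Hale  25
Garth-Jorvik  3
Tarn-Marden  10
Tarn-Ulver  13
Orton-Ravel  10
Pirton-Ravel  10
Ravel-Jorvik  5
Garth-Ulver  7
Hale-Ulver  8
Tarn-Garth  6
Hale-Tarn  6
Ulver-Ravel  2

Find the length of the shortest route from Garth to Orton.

$18

Candidate routes:
Garth–Tarn–Hale–Ulver–Ravel–Orton: 6+6+8+2+10 = 32
Garth–Jorvik–Ravel–Orton: 3+5+10 = 18
Garth–Ulver–Ravel–Orton: 7+2+10 = 19
Garth–Tarn–Ulver–Ravel–Orton: 6+13+2+10 = 31
Cheapest is Garth–Jorvik–Ravel–Orton at $18.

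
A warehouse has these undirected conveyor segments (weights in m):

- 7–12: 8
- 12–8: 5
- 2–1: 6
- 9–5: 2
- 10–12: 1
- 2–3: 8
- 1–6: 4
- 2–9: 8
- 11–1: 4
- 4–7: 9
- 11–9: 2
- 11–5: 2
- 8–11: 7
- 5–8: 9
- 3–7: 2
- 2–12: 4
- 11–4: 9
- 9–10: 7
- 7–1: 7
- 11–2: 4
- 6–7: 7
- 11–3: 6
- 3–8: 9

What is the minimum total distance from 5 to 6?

10 m

Candidate routes:
5–9–11–1–6: 2+2+4+4 = 12
5–11–2–1–6: 2+4+6+4 = 16
5–11–3–7–6: 2+6+2+7 = 17
5–11–1–6: 2+4+4 = 10
Cheapest is 5–11–1–6 at 10 m.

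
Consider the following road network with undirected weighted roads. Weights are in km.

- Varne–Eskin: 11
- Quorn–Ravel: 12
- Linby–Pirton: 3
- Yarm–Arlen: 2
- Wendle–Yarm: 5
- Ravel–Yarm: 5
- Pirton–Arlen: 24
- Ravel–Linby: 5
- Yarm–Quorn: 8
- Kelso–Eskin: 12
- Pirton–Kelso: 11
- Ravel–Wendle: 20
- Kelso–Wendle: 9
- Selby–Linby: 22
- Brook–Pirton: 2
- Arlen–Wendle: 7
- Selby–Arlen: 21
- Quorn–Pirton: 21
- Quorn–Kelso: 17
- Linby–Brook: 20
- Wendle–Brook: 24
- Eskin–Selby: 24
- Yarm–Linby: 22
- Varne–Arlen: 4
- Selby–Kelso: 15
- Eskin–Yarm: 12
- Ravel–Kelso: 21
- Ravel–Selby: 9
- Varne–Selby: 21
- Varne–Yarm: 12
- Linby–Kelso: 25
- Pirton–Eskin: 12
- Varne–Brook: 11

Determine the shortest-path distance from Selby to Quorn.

Settle nodes by increasing distance from Selby:
Selby: 0
Ravel: 9  (via Selby)
Yarm: 14  (via Ravel)
Linby: 14  (via Ravel)
Kelso: 15  (via Selby)
Arlen: 16  (via Yarm)
Pirton: 17  (via Linby)
Brook: 19  (via Pirton)
Wendle: 19  (via Yarm)
Varne: 20  (via Arlen)
Quorn: 21  (via Ravel)
Shortest route: Selby → Ravel → Quorn = 21 km.

21 km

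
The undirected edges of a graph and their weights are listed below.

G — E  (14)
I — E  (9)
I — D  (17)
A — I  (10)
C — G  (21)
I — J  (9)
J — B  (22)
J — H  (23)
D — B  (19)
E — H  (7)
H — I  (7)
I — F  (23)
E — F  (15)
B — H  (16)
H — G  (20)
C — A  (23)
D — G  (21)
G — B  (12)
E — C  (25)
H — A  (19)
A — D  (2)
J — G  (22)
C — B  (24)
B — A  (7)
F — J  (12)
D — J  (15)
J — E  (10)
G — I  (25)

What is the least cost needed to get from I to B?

17

Compare a few routes:
I–A–B: 10+7 = 17
I–H–B: 7+16 = 23
The minimum is 17 via I–A–B.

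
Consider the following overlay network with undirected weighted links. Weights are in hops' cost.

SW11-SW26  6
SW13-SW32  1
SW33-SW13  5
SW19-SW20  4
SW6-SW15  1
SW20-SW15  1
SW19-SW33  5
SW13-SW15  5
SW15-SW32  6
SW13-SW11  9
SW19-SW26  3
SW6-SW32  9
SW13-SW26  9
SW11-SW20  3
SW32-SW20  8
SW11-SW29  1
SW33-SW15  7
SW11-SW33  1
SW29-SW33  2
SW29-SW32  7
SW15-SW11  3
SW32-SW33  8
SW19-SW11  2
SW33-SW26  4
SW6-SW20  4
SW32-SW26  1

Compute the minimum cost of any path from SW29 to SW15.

4 hops' cost

Compare a few routes:
SW29 → SW11 → SW20 → SW15: 1+3+1 = 5
SW29 → SW11 → SW15: 1+3 = 4
Cheapest is SW29 → SW11 → SW15 at 4 hops' cost.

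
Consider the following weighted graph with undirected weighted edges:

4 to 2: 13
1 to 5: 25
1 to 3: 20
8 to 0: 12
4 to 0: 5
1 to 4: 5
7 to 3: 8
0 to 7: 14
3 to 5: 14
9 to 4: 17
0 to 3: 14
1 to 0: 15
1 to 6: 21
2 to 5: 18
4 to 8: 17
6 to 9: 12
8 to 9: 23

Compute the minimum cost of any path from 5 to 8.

40

Running Dijkstra from 5:
5: 0
3: 14  (via 5)
2: 18  (via 5)
7: 22  (via 3)
1: 25  (via 5)
0: 28  (via 3)
4: 30  (via 1)
8: 40  (via 0)
Shortest route: 5 → 3 → 0 → 8 = 40.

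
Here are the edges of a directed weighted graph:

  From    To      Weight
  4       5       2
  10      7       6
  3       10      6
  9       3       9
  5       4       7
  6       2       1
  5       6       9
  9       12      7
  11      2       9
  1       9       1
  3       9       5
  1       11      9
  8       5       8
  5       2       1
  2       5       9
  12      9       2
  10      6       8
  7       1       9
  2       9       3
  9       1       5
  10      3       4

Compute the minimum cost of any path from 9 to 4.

39

Compare a few routes:
9 → 3 → 10 → 6 → 2 → 5 → 4: 9+6+8+1+9+7 = 40
9 → 1 → 11 → 2 → 5 → 4: 5+9+9+9+7 = 39
Cheapest is 9 → 1 → 11 → 2 → 5 → 4 at 39.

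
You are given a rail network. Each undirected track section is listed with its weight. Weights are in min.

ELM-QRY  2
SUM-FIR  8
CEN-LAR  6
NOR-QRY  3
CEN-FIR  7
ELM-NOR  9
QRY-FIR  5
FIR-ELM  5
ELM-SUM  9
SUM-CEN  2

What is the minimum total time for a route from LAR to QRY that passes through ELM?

19 min

Shortest LAR→ELM: LAR–CEN–SUM–ELM = 17
Best ELM to QRY: ELM–QRY costing 2
Total via ELM: 17 + 2 = 19 min.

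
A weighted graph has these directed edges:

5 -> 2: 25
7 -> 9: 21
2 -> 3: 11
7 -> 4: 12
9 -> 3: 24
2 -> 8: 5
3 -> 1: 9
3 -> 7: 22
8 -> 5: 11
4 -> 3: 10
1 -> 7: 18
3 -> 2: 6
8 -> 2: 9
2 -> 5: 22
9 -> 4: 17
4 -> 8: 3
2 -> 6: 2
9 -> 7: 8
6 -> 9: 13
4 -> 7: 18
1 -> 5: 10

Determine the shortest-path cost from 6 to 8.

Enumerating some paths:
6–9–4–8: 13+17+3 = 33
6–9–7–4–8: 13+8+12+3 = 36
6–9–3–2–8: 13+24+6+5 = 48
The minimum is 33 via 6–9–4–8.

33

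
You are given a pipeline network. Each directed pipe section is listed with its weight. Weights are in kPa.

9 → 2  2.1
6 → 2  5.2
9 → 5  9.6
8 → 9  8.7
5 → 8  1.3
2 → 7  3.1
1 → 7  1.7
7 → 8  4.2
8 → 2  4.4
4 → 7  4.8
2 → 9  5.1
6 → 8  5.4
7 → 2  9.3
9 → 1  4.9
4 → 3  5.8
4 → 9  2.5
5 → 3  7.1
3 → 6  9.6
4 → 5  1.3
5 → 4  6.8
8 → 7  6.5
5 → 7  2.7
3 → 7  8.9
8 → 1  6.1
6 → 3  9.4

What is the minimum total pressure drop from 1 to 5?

24.2 kPa

Settle nodes by increasing distance from 1:
1: 0
7: 1.7  (via 1)
8: 5.9  (via 7)
2: 10.3  (via 8)
9: 14.6  (via 8)
5: 24.2  (via 9)
Shortest route: 1–7–8–9–5 = 24.2 kPa.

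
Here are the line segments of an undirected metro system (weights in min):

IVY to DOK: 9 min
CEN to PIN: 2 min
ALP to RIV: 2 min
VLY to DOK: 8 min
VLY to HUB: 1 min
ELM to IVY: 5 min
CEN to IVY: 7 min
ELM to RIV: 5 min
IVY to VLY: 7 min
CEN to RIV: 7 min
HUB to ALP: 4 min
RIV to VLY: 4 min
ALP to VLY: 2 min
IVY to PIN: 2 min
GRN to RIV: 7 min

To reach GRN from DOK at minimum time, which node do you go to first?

Compare a few routes:
DOK - IVY - PIN - CEN - RIV - GRN: 9+2+2+7+7 = 27
DOK - VLY - HUB - ALP - RIV - GRN: 8+1+4+2+7 = 22
DOK - VLY - RIV - GRN: 8+4+7 = 19
DOK - IVY - ELM - RIV - GRN: 9+5+5+7 = 26
Cheapest is DOK - VLY - RIV - GRN at 19 min.
So from DOK the first move is to VLY.

VLY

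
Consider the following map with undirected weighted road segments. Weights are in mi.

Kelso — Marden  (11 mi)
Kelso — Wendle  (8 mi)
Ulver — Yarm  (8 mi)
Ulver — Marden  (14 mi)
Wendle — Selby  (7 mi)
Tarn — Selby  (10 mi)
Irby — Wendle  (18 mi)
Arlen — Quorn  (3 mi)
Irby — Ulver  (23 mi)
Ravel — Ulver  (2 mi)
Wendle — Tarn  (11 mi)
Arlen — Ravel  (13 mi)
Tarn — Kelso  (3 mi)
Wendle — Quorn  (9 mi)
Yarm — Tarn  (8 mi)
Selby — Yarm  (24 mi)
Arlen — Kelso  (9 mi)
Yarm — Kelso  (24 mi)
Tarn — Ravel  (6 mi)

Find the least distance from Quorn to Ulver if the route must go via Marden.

Best Quorn to Marden: Quorn–Arlen–Kelso–Marden costing 23
Best Marden to Ulver: Marden–Ulver costing 14
Total via Marden: 23 + 14 = 37 mi.

37 mi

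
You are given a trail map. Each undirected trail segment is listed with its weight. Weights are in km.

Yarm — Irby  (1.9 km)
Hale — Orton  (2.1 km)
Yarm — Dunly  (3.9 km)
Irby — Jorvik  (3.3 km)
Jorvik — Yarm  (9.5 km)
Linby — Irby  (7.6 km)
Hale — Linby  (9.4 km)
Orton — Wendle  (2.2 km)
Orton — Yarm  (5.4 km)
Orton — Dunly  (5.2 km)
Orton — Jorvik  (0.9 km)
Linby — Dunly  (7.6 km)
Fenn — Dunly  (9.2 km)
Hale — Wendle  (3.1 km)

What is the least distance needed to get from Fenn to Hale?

16.5 km

Shortest distances from Fenn:
Fenn: 0
Dunly: 9.2  (via Fenn)
Yarm: 13.1  (via Dunly)
Orton: 14.4  (via Dunly)
Irby: 15  (via Yarm)
Jorvik: 15.3  (via Orton)
Hale: 16.5  (via Orton)
Shortest route: Fenn → Dunly → Orton → Hale = 16.5 km.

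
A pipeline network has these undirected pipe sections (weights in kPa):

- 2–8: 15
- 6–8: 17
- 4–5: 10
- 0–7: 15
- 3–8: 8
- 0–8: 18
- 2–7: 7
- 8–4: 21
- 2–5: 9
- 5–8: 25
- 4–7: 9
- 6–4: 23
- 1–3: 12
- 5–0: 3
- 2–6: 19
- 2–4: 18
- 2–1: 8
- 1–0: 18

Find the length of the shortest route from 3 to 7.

27 kPa

Candidate routes:
3 - 8 - 4 - 7: 8+21+9 = 38
3 - 8 - 2 - 7: 8+15+7 = 30
3 - 8 - 0 - 7: 8+18+15 = 41
3 - 1 - 2 - 7: 12+8+7 = 27
The minimum is 27 kPa via 3 - 1 - 2 - 7.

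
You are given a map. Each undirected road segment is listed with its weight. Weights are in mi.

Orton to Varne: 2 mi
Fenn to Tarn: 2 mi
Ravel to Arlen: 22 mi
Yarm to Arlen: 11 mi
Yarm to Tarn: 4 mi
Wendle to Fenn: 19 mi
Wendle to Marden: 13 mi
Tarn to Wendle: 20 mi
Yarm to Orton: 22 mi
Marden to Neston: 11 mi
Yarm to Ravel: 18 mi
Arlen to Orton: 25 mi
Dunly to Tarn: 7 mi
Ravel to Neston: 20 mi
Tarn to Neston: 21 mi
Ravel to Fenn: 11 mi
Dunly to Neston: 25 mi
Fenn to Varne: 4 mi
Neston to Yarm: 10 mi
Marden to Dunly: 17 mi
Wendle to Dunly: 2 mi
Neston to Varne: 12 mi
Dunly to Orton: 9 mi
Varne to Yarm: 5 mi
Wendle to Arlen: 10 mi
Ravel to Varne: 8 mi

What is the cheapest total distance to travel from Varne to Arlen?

16 mi

Settle nodes by increasing distance from Varne:
Varne: 0
Orton: 2  (via Varne)
Fenn: 4  (via Varne)
Yarm: 5  (via Varne)
Tarn: 6  (via Fenn)
Ravel: 8  (via Varne)
Dunly: 11  (via Orton)
Neston: 12  (via Varne)
Wendle: 13  (via Dunly)
Arlen: 16  (via Yarm)
Shortest route: Varne–Yarm–Arlen = 16 mi.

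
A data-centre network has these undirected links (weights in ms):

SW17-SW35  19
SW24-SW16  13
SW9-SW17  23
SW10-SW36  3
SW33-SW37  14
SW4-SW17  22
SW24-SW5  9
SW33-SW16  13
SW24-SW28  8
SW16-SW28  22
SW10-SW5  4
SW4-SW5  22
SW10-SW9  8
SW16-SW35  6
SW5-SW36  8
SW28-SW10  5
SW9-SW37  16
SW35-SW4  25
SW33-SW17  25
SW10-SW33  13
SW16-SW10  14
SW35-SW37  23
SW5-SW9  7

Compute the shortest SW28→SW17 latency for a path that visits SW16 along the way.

Shortest SW28→SW16: SW28–SW10–SW16 = 19
Shortest SW16→SW17: SW16–SW35–SW17 = 25
Total via SW16: 19 + 25 = 44 ms.

44 ms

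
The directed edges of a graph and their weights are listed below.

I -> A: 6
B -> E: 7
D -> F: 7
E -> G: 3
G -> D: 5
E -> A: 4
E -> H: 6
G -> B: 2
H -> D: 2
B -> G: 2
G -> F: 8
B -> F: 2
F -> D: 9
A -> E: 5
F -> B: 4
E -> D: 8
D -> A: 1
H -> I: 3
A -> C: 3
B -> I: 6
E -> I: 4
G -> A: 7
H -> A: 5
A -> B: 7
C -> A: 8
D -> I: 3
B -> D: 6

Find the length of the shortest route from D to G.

9

Compare a few routes:
D–A–E–G: 1+5+3 = 9
D–I–A–E–G: 3+6+5+3 = 17
D–A–B–G: 1+7+2 = 10
D–F–B–G: 7+4+2 = 13
Cheapest is D–A–E–G at 9.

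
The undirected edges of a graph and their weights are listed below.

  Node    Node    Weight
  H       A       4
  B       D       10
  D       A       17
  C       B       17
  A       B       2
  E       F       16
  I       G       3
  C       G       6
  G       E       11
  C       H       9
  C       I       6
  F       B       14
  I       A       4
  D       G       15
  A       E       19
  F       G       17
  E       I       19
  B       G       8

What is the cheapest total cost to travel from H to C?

Shortest distances from H:
H: 0
A: 4  (via H)
B: 6  (via A)
I: 8  (via A)
C: 9  (via H)
Shortest route: H → C = 9.

9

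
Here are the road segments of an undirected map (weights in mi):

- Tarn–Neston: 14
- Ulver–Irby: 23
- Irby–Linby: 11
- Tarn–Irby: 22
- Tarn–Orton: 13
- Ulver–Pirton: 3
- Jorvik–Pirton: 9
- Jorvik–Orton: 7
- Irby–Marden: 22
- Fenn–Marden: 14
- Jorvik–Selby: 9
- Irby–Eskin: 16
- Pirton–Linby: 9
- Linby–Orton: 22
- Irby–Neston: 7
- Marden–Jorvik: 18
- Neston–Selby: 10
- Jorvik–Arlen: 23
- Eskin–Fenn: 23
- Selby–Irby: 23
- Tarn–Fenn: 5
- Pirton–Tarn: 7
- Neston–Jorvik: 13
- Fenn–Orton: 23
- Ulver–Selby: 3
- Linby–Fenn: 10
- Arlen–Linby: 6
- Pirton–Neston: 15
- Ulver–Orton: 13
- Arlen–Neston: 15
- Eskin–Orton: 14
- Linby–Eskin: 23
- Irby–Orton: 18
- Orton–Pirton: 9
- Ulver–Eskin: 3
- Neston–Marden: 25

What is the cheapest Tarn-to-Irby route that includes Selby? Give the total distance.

30 mi

Best Tarn to Selby: Tarn → Pirton → Ulver → Selby costing 13
Shortest Selby→Irby: Selby → Neston → Irby = 17
Total via Selby: 13 + 17 = 30 mi.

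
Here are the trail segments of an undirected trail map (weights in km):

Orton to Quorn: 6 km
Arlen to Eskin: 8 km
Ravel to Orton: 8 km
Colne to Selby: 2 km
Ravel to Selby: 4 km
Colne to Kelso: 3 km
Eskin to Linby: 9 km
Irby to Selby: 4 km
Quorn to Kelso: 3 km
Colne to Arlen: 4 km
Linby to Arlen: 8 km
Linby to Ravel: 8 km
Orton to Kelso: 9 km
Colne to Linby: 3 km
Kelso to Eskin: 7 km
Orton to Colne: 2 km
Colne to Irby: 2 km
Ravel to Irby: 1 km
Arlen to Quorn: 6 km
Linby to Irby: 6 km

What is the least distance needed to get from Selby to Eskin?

Compare a few routes:
Selby–Colne–Kelso–Eskin: 2+3+7 = 12
Selby–Irby–Colne–Kelso–Eskin: 4+2+3+7 = 16
Selby–Colne–Arlen–Eskin: 2+4+8 = 14
Selby–Colne–Linby–Eskin: 2+3+9 = 14
Cheapest is Selby–Colne–Kelso–Eskin at 12 km.

12 km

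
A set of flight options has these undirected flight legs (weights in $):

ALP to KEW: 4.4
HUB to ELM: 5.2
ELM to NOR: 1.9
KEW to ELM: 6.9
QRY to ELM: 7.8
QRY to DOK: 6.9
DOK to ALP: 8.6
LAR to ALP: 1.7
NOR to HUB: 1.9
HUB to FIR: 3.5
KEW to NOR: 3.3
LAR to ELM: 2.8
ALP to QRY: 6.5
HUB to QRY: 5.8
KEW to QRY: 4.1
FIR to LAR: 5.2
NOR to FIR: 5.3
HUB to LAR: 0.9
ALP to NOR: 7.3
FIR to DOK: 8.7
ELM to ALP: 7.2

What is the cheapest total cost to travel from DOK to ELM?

Shortest distances from DOK:
DOK: 0
QRY: 6.9  (via DOK)
ALP: 8.6  (via DOK)
FIR: 8.7  (via DOK)
LAR: 10.3  (via ALP)
KEW: 11  (via QRY)
HUB: 11.2  (via LAR)
ELM: 13.1  (via LAR)
Shortest route: DOK → ALP → LAR → ELM = $13.1.

$13.1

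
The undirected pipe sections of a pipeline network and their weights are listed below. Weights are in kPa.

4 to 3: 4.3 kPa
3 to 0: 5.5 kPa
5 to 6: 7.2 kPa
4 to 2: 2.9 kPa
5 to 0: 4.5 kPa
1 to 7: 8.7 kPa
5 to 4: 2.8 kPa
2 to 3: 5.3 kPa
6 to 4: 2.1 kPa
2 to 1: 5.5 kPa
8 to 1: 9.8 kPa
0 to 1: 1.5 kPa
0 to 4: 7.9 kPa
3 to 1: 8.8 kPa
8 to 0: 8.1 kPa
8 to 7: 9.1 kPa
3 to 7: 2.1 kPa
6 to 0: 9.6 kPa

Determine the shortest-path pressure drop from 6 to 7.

8.5 kPa

Shortest distances from 6:
6: 0
4: 2.1  (via 6)
5: 4.9  (via 4)
2: 5  (via 4)
3: 6.4  (via 4)
7: 8.5  (via 3)
Shortest route: 6–4–3–7 = 8.5 kPa.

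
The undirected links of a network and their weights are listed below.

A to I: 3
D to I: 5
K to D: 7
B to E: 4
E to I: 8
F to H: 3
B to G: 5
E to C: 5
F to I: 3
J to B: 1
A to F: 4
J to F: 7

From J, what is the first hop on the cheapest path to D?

F

Compare a few routes:
J - B - E - I - D: 1+4+8+5 = 18
J - F - I - D: 7+3+5 = 15
Cheapest is J - F - I - D at 15.
So from J the first move is to F.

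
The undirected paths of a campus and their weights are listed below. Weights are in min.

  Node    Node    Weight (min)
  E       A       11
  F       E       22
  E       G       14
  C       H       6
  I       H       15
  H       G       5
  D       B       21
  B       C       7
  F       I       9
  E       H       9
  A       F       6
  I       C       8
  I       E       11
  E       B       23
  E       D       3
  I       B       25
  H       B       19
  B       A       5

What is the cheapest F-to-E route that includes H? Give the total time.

32 min

Best F to H: F → I → C → H costing 23
Best H to E: H → E costing 9
Total via H: 23 + 9 = 32 min.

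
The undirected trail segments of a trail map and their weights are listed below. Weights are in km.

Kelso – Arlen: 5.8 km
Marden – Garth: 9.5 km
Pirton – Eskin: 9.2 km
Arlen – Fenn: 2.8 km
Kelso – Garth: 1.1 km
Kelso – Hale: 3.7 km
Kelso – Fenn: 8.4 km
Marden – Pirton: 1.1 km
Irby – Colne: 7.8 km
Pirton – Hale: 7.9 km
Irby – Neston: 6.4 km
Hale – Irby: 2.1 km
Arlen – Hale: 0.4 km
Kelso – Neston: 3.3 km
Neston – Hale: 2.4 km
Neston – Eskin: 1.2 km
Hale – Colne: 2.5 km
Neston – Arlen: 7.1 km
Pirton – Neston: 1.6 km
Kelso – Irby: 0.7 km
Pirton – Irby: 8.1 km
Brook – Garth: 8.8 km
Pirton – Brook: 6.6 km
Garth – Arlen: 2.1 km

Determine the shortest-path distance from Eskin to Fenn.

6.8 km

Shortest distances from Eskin:
Eskin: 0
Neston: 1.2  (via Eskin)
Pirton: 2.8  (via Neston)
Hale: 3.6  (via Neston)
Marden: 3.9  (via Pirton)
Arlen: 4  (via Hale)
Kelso: 4.5  (via Neston)
Irby: 5.2  (via Kelso)
Garth: 5.6  (via Kelso)
Colne: 6.1  (via Hale)
Fenn: 6.8  (via Arlen)
Shortest route: Eskin → Neston → Hale → Arlen → Fenn = 6.8 km.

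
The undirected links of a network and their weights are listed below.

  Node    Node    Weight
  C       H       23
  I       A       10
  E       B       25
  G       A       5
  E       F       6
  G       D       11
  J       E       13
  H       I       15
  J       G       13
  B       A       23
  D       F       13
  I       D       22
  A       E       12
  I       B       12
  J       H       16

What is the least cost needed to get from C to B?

Compare a few routes:
C–H–J–G–A–I–B: 23+16+13+5+10+12 = 79
C–H–I–A–B: 23+15+10+23 = 71
C–H–I–B: 23+15+12 = 50
C–H–J–E–B: 23+16+13+25 = 77
Cheapest is C–H–I–B at 50.

50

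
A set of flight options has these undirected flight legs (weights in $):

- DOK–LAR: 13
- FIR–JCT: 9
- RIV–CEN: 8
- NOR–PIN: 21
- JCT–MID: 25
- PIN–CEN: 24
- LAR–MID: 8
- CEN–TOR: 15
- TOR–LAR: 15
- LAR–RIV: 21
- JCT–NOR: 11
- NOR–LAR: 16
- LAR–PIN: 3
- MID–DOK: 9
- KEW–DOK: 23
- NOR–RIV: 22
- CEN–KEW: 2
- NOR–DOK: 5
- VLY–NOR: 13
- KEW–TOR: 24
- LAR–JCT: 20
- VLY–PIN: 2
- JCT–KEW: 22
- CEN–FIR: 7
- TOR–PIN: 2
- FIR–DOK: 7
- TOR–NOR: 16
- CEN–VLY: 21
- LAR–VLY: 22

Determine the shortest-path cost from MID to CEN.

$23

Settle nodes by increasing distance from MID:
MID: 0
LAR: 8  (via MID)
DOK: 9  (via MID)
PIN: 11  (via LAR)
VLY: 13  (via PIN)
TOR: 13  (via PIN)
NOR: 14  (via DOK)
FIR: 16  (via DOK)
CEN: 23  (via FIR)
Shortest route: MID → DOK → FIR → CEN = $23.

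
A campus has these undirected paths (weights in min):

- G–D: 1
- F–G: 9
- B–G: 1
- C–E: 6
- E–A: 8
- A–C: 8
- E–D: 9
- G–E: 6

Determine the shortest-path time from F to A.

Enumerating some paths:
F - G - E - A: 9+6+8 = 23
F - G - D - E - A: 9+1+9+8 = 27
F - G - E - C - A: 9+6+6+8 = 29
The minimum is 23 min via F - G - E - A.

23 min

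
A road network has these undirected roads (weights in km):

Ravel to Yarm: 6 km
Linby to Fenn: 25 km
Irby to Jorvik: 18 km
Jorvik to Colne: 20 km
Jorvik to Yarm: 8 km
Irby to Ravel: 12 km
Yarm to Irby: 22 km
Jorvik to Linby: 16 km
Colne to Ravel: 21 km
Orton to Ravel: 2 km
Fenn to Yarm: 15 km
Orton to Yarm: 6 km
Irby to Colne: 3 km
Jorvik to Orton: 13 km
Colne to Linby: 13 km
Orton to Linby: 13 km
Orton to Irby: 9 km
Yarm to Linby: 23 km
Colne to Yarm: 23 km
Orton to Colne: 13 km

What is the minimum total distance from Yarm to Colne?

18 km

Settle nodes by increasing distance from Yarm:
Yarm: 0
Orton: 6  (via Yarm)
Ravel: 6  (via Yarm)
Jorvik: 8  (via Yarm)
Fenn: 15  (via Yarm)
Irby: 15  (via Orton)
Colne: 18  (via Irby)
Shortest route: Yarm–Orton–Irby–Colne = 18 km.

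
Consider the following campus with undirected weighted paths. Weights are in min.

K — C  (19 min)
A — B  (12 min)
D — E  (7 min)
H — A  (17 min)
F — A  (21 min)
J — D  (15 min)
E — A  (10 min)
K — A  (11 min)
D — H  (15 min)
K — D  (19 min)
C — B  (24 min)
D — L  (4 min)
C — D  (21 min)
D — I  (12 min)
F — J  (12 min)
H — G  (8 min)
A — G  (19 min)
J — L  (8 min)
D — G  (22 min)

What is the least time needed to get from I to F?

36 min

Shortest distances from I:
I: 0
D: 12  (via I)
L: 16  (via D)
E: 19  (via D)
J: 24  (via L)
H: 27  (via D)
A: 29  (via E)
K: 31  (via D)
C: 33  (via D)
G: 34  (via D)
F: 36  (via J)
Shortest route: I–D–L–J–F = 36 min.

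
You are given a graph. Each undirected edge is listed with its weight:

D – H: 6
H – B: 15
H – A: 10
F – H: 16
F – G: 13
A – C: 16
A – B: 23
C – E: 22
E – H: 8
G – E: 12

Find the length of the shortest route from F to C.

Shortest distances from F:
F: 0
G: 13  (via F)
H: 16  (via F)
D: 22  (via H)
E: 24  (via H)
A: 26  (via H)
B: 31  (via H)
C: 42  (via A)
Shortest route: F → H → A → C = 42.

42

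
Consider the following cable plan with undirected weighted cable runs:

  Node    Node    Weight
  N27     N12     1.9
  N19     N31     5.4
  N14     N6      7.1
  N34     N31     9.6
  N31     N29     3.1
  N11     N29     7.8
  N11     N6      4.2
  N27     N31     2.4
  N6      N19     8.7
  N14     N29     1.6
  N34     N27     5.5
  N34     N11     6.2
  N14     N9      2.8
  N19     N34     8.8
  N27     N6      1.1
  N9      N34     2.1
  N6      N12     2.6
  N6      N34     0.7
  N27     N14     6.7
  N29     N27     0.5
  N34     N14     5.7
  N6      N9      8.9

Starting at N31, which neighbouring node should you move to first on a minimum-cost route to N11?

Compare a few routes:
N31 → N27 → N6 → N34 → N11: 2.4+1.1+0.7+6.2 = 10.4
N31 → N27 → N6 → N11: 2.4+1.1+4.2 = 7.7
N31 → N29 → N27 → N6 → N11: 3.1+0.5+1.1+4.2 = 8.9
Cheapest is N31 → N27 → N6 → N11 at 7.7.
So from N31 the first move is to N27.

N27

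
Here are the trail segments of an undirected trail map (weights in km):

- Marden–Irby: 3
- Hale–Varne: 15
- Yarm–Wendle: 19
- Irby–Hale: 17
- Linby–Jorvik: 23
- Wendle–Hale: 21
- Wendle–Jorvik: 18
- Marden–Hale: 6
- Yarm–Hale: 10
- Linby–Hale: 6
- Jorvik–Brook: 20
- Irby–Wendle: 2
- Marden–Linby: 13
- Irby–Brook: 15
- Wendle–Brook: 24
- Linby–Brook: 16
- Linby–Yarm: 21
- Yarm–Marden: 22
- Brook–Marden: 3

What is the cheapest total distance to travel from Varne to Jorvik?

Enumerating some paths:
Varne–Hale–Linby–Jorvik: 15+6+23 = 44
Varne–Hale–Irby–Wendle–Jorvik: 15+17+2+18 = 52
The minimum is 44 km via Varne–Hale–Linby–Jorvik.

44 km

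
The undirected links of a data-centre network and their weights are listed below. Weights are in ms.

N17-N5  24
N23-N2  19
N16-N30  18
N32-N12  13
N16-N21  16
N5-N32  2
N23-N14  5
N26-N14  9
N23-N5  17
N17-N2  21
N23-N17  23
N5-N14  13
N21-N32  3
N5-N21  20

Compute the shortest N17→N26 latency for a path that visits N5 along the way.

Best N17 to N5: N17 → N5 costing 24
Best N5 to N26: N5 → N14 → N26 costing 22
Total via N5: 24 + 22 = 46 ms.

46 ms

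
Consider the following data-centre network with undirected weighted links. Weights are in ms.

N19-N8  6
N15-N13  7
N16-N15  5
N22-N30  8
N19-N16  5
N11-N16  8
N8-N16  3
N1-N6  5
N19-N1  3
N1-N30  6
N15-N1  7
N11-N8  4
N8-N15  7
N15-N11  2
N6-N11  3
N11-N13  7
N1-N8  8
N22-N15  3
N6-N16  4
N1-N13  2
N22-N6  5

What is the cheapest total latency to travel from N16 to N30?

Settle nodes by increasing distance from N16:
N16: 0
N8: 3  (via N16)
N6: 4  (via N16)
N15: 5  (via N16)
N19: 5  (via N16)
N11: 7  (via N8)
N1: 8  (via N19)
N22: 8  (via N15)
N13: 10  (via N1)
N30: 14  (via N1)
Shortest route: N16–N19–N1–N30 = 14 ms.

14 ms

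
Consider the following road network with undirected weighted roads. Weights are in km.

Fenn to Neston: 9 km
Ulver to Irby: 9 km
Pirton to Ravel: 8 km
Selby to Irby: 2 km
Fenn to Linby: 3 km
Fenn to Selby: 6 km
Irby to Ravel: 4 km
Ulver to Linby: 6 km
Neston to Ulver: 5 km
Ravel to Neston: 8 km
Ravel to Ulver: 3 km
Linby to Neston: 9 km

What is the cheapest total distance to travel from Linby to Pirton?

Settle nodes by increasing distance from Linby:
Linby: 0
Fenn: 3  (via Linby)
Ulver: 6  (via Linby)
Selby: 9  (via Fenn)
Ravel: 9  (via Ulver)
Neston: 9  (via Linby)
Irby: 11  (via Selby)
Pirton: 17  (via Ravel)
Shortest route: Linby → Ulver → Ravel → Pirton = 17 km.

17 km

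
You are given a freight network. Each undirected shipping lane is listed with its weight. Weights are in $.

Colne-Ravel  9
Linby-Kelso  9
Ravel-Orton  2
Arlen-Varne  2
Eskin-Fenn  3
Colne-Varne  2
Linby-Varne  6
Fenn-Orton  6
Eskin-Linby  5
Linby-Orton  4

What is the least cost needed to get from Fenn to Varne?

Settle nodes by increasing distance from Fenn:
Fenn: 0
Eskin: 3  (via Fenn)
Orton: 6  (via Fenn)
Ravel: 8  (via Orton)
Linby: 8  (via Eskin)
Varne: 14  (via Linby)
Shortest route: Fenn → Eskin → Linby → Varne = $14.

$14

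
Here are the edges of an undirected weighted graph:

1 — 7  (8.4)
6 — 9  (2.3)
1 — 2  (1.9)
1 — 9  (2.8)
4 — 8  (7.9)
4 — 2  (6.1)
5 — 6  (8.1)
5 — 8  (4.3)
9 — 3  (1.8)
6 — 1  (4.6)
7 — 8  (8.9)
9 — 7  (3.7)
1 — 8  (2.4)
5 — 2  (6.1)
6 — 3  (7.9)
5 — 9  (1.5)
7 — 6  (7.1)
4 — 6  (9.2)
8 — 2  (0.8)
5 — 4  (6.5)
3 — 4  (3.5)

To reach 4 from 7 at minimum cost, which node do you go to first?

Candidate routes:
7 - 9 - 1 - 2 - 4: 3.7+2.8+1.9+6.1 = 14.5
7 - 9 - 5 - 4: 3.7+1.5+6.5 = 11.7
7 - 9 - 3 - 4: 3.7+1.8+3.5 = 9
The minimum is 9 via 7 - 9 - 3 - 4.
So from 7 the first move is to 9.

9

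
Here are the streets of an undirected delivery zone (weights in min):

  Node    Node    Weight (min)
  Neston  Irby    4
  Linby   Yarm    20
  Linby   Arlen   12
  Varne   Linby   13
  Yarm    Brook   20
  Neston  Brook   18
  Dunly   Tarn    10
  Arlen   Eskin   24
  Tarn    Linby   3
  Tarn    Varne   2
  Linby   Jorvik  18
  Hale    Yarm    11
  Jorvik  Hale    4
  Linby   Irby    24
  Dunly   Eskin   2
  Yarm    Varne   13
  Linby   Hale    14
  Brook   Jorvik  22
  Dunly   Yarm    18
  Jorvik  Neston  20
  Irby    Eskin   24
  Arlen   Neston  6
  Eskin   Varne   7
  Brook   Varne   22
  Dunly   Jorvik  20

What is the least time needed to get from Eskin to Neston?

Candidate routes:
Eskin → Varne → Tarn → Linby → Arlen → Neston: 7+2+3+12+6 = 30
Eskin → Irby → Neston: 24+4 = 28
Eskin → Arlen → Neston: 24+6 = 30
Cheapest is Eskin → Irby → Neston at 28 min.

28 min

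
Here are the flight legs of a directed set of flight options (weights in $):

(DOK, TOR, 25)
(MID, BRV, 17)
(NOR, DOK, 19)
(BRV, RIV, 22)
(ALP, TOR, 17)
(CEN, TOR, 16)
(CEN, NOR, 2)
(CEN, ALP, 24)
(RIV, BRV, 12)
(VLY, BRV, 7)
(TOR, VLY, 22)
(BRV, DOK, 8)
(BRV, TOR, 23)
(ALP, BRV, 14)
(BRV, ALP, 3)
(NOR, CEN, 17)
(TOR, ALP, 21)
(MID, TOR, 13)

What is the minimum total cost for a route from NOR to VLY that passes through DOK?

Best NOR to DOK: NOR–DOK costing 19
Shortest DOK→VLY: DOK–TOR–VLY = 47
Total via DOK: 19 + 47 = $66.

$66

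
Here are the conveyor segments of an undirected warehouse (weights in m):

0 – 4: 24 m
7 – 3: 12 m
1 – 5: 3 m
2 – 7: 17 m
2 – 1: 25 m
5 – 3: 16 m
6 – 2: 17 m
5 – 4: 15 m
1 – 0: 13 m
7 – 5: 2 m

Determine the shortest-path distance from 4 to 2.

Shortest distances from 4:
4: 0
5: 15  (via 4)
7: 17  (via 5)
1: 18  (via 5)
0: 24  (via 4)
3: 29  (via 7)
2: 34  (via 7)
Shortest route: 4–5–7–2 = 34 m.

34 m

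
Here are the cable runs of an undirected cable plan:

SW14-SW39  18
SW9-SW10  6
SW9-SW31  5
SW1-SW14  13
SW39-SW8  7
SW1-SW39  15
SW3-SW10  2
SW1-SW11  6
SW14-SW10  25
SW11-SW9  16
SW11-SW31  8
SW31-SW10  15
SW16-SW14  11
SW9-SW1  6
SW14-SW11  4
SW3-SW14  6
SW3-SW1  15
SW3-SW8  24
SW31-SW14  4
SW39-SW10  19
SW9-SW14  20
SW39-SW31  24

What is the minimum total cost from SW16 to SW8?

Shortest distances from SW16:
SW16: 0
SW14: 11  (via SW16)
SW31: 15  (via SW14)
SW11: 15  (via SW14)
SW3: 17  (via SW14)
SW10: 19  (via SW3)
SW9: 20  (via SW31)
SW1: 21  (via SW11)
SW39: 29  (via SW14)
SW8: 36  (via SW39)
Shortest route: SW16–SW14–SW39–SW8 = 36.

36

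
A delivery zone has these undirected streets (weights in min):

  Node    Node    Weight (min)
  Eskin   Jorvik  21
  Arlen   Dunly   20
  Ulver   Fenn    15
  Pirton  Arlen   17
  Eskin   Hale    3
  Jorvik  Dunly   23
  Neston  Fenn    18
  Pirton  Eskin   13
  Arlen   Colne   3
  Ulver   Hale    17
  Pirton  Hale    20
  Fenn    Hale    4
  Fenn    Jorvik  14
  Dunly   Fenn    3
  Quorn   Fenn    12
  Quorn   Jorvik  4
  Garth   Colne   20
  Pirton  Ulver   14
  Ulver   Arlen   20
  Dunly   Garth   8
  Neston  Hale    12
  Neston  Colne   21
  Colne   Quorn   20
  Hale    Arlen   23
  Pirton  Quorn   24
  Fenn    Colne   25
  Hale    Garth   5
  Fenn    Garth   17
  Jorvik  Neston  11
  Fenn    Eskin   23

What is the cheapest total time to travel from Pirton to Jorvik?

Settle nodes by increasing distance from Pirton:
Pirton: 0
Eskin: 13  (via Pirton)
Ulver: 14  (via Pirton)
Hale: 16  (via Eskin)
Arlen: 17  (via Pirton)
Fenn: 20  (via Hale)
Colne: 20  (via Arlen)
Garth: 21  (via Hale)
Dunly: 23  (via Fenn)
Quorn: 24  (via Pirton)
Neston: 28  (via Hale)
Jorvik: 28  (via Quorn)
Shortest route: Pirton–Quorn–Jorvik = 28 min.

28 min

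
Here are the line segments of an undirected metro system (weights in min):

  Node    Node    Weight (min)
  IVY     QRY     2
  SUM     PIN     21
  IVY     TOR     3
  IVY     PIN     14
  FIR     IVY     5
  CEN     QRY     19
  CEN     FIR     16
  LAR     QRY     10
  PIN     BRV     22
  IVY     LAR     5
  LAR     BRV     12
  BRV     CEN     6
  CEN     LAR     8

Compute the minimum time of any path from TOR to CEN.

16 min

Shortest distances from TOR:
TOR: 0
IVY: 3  (via TOR)
QRY: 5  (via IVY)
LAR: 8  (via IVY)
FIR: 8  (via IVY)
CEN: 16  (via LAR)
Shortest route: TOR–IVY–LAR–CEN = 16 min.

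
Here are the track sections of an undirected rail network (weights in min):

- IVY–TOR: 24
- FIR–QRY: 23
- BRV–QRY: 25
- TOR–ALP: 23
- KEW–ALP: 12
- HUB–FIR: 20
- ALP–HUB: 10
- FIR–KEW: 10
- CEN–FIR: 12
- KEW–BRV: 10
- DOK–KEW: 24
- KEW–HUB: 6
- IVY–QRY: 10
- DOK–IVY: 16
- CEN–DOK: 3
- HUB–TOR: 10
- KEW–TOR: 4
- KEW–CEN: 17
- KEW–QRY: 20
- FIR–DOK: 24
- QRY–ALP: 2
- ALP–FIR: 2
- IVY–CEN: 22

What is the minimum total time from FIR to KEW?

10 min

Compare a few routes:
FIR - ALP - HUB - KEW: 2+10+6 = 18
FIR - ALP - KEW: 2+12 = 14
FIR - KEW: 10 = 10
FIR - ALP - QRY - KEW: 2+2+20 = 24
Cheapest is FIR - KEW at 10 min.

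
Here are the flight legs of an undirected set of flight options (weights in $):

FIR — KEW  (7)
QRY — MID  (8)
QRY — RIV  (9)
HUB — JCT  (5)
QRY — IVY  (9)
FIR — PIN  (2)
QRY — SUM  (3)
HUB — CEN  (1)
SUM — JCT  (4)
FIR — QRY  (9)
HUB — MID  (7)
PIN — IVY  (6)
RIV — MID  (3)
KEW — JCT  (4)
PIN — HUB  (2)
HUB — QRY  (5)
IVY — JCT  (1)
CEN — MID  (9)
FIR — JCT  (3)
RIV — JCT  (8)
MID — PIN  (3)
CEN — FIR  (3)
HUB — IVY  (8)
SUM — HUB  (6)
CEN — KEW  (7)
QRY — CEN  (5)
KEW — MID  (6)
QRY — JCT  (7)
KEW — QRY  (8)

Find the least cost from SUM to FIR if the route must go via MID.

Shortest SUM→MID: SUM–QRY–MID = 11
Best MID to FIR: MID–PIN–FIR costing 5
Total via MID: 11 + 5 = $16.

$16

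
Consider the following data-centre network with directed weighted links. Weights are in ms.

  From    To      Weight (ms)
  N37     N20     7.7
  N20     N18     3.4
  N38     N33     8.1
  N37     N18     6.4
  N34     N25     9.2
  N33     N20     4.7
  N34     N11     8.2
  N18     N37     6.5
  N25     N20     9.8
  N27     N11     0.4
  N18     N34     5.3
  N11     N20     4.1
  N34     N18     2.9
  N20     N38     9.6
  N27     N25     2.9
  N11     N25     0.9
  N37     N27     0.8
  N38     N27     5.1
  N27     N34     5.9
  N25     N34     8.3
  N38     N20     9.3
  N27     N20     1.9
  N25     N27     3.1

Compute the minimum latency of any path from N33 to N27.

15.4 ms

Candidate routes:
N33 - N20 - N18 - N37 - N27: 4.7+3.4+6.5+0.8 = 15.4
N33 - N20 - N38 - N27: 4.7+9.6+5.1 = 19.4
N33 - N20 - N18 - N34 - N25 - N27: 4.7+3.4+5.3+9.2+3.1 = 25.7
N33 - N20 - N18 - N34 - N11 - N25 - N27: 4.7+3.4+5.3+8.2+0.9+3.1 = 25.6
The minimum is 15.4 ms via N33 - N20 - N18 - N37 - N27.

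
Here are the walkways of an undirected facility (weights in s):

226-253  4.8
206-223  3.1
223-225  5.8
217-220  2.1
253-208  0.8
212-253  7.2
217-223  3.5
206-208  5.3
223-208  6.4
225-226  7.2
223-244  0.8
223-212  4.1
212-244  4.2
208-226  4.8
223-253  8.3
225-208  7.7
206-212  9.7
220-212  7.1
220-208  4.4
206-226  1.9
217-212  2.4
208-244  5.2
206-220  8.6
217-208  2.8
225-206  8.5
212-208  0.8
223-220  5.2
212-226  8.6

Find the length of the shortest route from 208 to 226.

4.8 s

Compare a few routes:
208 → 206 → 226: 5.3+1.9 = 7.2
208 → 253 → 226: 0.8+4.8 = 5.6
208 → 226: 4.8 = 4.8
Cheapest is 208 → 226 at 4.8 s.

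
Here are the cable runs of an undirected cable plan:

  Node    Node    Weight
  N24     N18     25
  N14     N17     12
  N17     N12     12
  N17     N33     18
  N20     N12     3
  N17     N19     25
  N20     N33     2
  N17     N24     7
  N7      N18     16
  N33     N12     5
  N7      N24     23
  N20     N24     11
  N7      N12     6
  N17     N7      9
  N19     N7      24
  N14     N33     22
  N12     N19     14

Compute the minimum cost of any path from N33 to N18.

Shortest distances from N33:
N33: 0
N20: 2  (via N33)
N12: 5  (via N33)
N7: 11  (via N12)
N24: 13  (via N20)
N17: 17  (via N12)
N19: 19  (via N12)
N14: 22  (via N33)
N18: 27  (via N7)
Shortest route: N33 → N12 → N7 → N18 = 27.

27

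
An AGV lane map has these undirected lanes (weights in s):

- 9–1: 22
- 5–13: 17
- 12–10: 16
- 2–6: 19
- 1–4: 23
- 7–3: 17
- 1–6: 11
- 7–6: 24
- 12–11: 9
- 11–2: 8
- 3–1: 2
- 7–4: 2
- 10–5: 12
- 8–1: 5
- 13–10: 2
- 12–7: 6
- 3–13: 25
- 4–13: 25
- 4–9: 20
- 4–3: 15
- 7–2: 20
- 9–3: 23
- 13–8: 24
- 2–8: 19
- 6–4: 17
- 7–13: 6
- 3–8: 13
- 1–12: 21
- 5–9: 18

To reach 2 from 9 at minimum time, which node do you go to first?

Enumerating some paths:
9 - 1 - 8 - 2: 22+5+19 = 46
9 - 3 - 1 - 8 - 2: 23+2+5+19 = 49
9 - 4 - 7 - 2: 20+2+20 = 42
9 - 4 - 7 - 12 - 11 - 2: 20+2+6+9+8 = 45
Cheapest is 9 - 4 - 7 - 2 at 42 s.
So from 9 the first move is to 4.

4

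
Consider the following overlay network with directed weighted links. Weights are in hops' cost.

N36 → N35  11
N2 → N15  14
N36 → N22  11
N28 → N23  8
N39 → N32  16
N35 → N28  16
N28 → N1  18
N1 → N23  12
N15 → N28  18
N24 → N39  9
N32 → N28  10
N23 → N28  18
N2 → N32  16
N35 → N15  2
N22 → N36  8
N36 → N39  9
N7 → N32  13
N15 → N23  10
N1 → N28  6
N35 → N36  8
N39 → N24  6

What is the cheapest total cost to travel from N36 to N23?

Shortest distances from N36:
N36: 0
N39: 9  (via N36)
N35: 11  (via N36)
N22: 11  (via N36)
N15: 13  (via N35)
N24: 15  (via N39)
N23: 23  (via N15)
Shortest route: N36 → N35 → N15 → N23 = 23 hops' cost.

23 hops' cost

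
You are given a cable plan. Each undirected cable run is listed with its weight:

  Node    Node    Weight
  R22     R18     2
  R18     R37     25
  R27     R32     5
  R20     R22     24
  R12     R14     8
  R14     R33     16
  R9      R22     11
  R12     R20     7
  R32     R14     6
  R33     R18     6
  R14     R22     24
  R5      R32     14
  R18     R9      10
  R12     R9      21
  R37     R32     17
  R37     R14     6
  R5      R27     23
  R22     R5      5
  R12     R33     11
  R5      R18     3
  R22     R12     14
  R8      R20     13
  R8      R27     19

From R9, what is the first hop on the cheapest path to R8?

Enumerating some paths:
R9 - R22 - R12 - R20 - R8: 11+14+7+13 = 45
R9 - R18 - R22 - R12 - R20 - R8: 10+2+14+7+13 = 46
R9 - R12 - R20 - R8: 21+7+13 = 41
R9 - R18 - R33 - R12 - R20 - R8: 10+6+11+7+13 = 47
Cheapest is R9 - R12 - R20 - R8 at 41.
So from R9 the first move is to R12.

R12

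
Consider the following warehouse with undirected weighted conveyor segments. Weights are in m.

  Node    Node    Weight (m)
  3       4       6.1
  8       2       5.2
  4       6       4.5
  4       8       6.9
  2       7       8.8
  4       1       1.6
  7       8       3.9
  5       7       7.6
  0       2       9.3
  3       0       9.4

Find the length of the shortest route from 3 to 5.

Shortest distances from 3:
3: 0
4: 6.1  (via 3)
1: 7.7  (via 4)
0: 9.4  (via 3)
6: 10.6  (via 4)
8: 13  (via 4)
7: 16.9  (via 8)
2: 18.2  (via 8)
5: 24.5  (via 7)
Shortest route: 3 → 4 → 8 → 7 → 5 = 24.5 m.

24.5 m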